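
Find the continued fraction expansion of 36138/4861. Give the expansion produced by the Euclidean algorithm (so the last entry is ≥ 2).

[7; 2, 3, 3, 3, 2, 2, 11]

36138 = 7×4861 + 2111
4861 = 2×2111 + 639
2111 = 3×639 + 194
639 = 3×194 + 57
194 = 3×57 + 23
57 = 2×23 + 11
23 = 2×11 + 1
11 = 11×1 + 0  (stop)
So 36138/4861 = [7; 2, 3, 3, 3, 2, 2, 11].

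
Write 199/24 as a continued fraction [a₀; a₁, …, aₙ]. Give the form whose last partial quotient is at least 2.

199 = 8*24 + 7
24 = 3*7 + 3
7 = 2*3 + 1
3 = 3*1 + 0  (stop)
So 199/24 = [8; 3, 2, 3].

[8; 3, 2, 3]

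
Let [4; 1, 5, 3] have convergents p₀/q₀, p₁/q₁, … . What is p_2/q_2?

29/6

Using pₖ = aₖpₖ₋₁ + pₖ₋₂, qₖ = aₖqₖ₋₁ + qₖ₋₂ (with p₋₁=1, p₋₂=0, q₋₁=0, q₋₂=1):
  k=0: a=4, p=4, q=1
  k=1: a=1, p=5, q=1
  k=2: a=5, p=29, q=6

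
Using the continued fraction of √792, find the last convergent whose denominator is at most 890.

√792 = [28; 7, 56, …] (period length 2).
Convergents:
  p_0/q_0 = 28/1
  p_1/q_1 = 197/7
  p_2/q_2 = 11060/393
  p_3/q_3 = 77617/2758
q_2 = 393 ≤ 890 < 2758 = q_3, so the answer is 11060/393.

11060/393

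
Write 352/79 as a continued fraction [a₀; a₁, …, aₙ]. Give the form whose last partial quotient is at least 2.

352 = 4×79 + 36
79 = 2×36 + 7
36 = 5×7 + 1
7 = 7×1 + 0  (stop)
So 352/79 = [4; 2, 5, 7].

[4; 2, 5, 7]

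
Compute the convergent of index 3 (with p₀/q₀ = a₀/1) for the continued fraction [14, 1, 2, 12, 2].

Using pₖ = aₖpₖ₋₁ + pₖ₋₂, qₖ = aₖqₖ₋₁ + qₖ₋₂ (with p₋₁=1, p₋₂=0, q₋₁=0, q₋₂=1):
  k=0: a=14, p=14, q=1
  k=1: a=1, p=15, q=1
  k=2: a=2, p=44, q=3
  k=3: a=12, p=543, q=37

543/37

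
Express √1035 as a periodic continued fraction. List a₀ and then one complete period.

[32; 5, 1, 5, 64]

a₀ = ⌊√1035⌋ = 32.
With m₀=0, d₀=1 and mₖ₊₁ = dₖaₖ − mₖ, dₖ₊₁ = (n − mₖ₊₁²)/dₖ, aₖ₊₁ = ⌊(a₀+mₖ₊₁)/dₖ₊₁⌋:
  k=1: m=32, d=11, a=5
  k=2: m=23, d=46, a=1
  k=3: m=23, d=11, a=5
  k=4: m=32, d=1, a=64
d=1 and a=2a₀=64 at k=4, so the next step gives (m, d) = (32, 11) again — its k=1 value — and the period has length 4.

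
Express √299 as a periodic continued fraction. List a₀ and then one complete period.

a₀ = ⌊√299⌋ = 17.

[17; 3, 2, 3, 34]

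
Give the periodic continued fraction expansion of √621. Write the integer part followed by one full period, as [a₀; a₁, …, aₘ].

a₀ = ⌊√621⌋ = 24.

[24; 1, 11, 2, 11, 1, 48]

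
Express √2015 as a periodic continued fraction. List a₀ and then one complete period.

[44; 1, 7, 1, 88]

a₀ = ⌊√2015⌋ = 44.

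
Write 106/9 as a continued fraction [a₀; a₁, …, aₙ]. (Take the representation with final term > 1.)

[11; 1, 3, 2]

106 = 11·9 + 7
9 = 1·7 + 2
7 = 3·2 + 1
2 = 2·1 + 0  (stop)
So 106/9 = [11; 1, 3, 2].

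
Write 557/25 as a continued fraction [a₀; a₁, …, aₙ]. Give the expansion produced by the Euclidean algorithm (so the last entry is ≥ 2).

557 = 22×25 + 7
25 = 3×7 + 4
7 = 1×4 + 3
4 = 1×3 + 1
3 = 3×1 + 0  (stop)
So 557/25 = [22; 3, 1, 1, 3].

[22; 3, 1, 1, 3]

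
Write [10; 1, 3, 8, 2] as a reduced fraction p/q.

Using pₖ = aₖpₖ₋₁ + pₖ₋₂ and qₖ = aₖqₖ₋₁ + qₖ₋₂:
  k=0: a=10, p=10, q=1
  k=1: a=1, p=11, q=1
  k=2: a=3, p=43, q=4
  k=3: a=8, p=355, q=33
  k=4: a=2, p=753, q=70

753/70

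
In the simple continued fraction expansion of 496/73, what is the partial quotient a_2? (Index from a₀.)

496 = 6·73 + 58   →  a_0 = 6
73 = 1·58 + 15   →  a_1 = 1
58 = 3·15 + 13   →  a_2 = 3

3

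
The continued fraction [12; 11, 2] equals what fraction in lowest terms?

278/23

Fold from the inside: start with 2/1.
  11 + 1/2 = 23/2
  12 + 2/23 = 278/23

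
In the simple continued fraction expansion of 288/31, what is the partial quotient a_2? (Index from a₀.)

288 = 9·31 + 9   →  a_0 = 9
31 = 3·9 + 4   →  a_1 = 3
9 = 2·4 + 1   →  a_2 = 2

2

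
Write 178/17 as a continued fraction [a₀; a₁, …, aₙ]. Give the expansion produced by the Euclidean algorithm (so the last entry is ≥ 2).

178 = 10*17 + 8
17 = 2*8 + 1
8 = 8*1 + 0  (stop)
So 178/17 = [10; 2, 8].

[10; 2, 8]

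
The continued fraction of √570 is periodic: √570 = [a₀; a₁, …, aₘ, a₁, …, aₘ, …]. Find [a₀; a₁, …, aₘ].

[23; 1, 6, 1, 46]

a₀ = ⌊√570⌋ = 23.
With m₀=0, d₀=1 and mₖ₊₁ = dₖaₖ − mₖ, dₖ₊₁ = (n − mₖ₊₁²)/dₖ, aₖ₊₁ = ⌊(a₀+mₖ₊₁)/dₖ₊₁⌋:
  k=1: m=23, d=41, a=1
  k=2: m=18, d=6, a=6
  k=3: m=18, d=41, a=1
  k=4: m=23, d=1, a=46
d=1 and a=2a₀=46 at k=4, so the next step gives (m, d) = (23, 41) again — its k=1 value — and the period has length 4.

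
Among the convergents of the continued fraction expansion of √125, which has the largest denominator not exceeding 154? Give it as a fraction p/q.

√125 = [11; 5, 1, 1, 5, 22, …] (period length 5).
Convergents:
  p_0/q_0 = 11/1
  p_1/q_1 = 56/5
  p_2/q_2 = 67/6
  p_3/q_3 = 123/11
  p_4/q_4 = 682/61
  p_5/q_5 = 15127/1353
q_4 = 61 ≤ 154 < 1353 = q_5, so the answer is 682/61.

682/61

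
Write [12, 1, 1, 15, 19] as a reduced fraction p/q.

Fold from the inside: start with 19/1.
  15 + 1/19 = 286/19
  1 + 19/286 = 305/286
  1 + 286/305 = 591/305
  12 + 305/591 = 7397/591

7397/591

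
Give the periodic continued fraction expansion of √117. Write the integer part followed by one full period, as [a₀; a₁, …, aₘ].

a₀ = ⌊√117⌋ = 10.
With m₀=0, d₀=1 and mₖ₊₁ = dₖaₖ − mₖ, dₖ₊₁ = (n − mₖ₊₁²)/dₖ, aₖ₊₁ = ⌊(a₀+mₖ₊₁)/dₖ₊₁⌋:
  k=1: m=10, d=17, a=1
  k=2: m=7, d=4, a=4
  k=3: m=9, d=9, a=2
  k=4: m=9, d=4, a=4
  k=5: m=7, d=17, a=1
  k=6: m=10, d=1, a=20
d=1 and a=2a₀=20 at k=6, so the next step gives (m, d) = (10, 17) again — its k=1 value — and the period has length 6.

[10; 1, 4, 2, 4, 1, 20]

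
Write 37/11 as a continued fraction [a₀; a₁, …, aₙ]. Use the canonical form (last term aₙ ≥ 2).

37 = 3·11 + 4
11 = 2·4 + 3
4 = 1·3 + 1
3 = 3·1 + 0  (stop)
So 37/11 = [3; 2, 1, 3].

[3; 2, 1, 3]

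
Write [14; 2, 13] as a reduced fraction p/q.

Using pₖ = aₖpₖ₋₁ + pₖ₋₂ and qₖ = aₖqₖ₋₁ + qₖ₋₂:
  k=0: a=14, p=14, q=1
  k=1: a=2, p=29, q=2
  k=2: a=13, p=391, q=27

391/27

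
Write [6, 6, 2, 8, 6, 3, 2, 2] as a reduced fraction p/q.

Using pₖ = aₖpₖ₋₁ + pₖ₋₂ and qₖ = aₖqₖ₋₁ + qₖ₋₂:
  k=0: a=6, p=6, q=1
  k=1: a=6, p=37, q=6
  k=2: a=2, p=80, q=13
  k=3: a=8, p=677, q=110
  k=4: a=6, p=4142, q=673
  k=5: a=3, p=13103, q=2129
  k=6: a=2, p=30348, q=4931
  k=7: a=2, p=73799, q=11991

73799/11991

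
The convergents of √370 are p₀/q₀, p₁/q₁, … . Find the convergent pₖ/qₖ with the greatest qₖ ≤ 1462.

12503/650

√370 = [19; 4, 4, 38, …] (period length 3).
Convergents:
  p_0/q_0 = 19/1
  p_1/q_1 = 77/4
  p_2/q_2 = 327/17
  p_3/q_3 = 12503/650
  p_4/q_4 = 50339/2617
q_3 = 650 ≤ 1462 < 2617 = q_4, so the answer is 12503/650.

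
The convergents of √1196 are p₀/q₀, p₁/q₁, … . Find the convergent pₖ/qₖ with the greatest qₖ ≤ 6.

173/5

√1196 = [34; 1, 1, 2, 1, 1, 68, …] (period length 6).
Convergents:
  p_0/q_0 = 34/1
  p_1/q_1 = 35/1
  p_2/q_2 = 69/2
  p_3/q_3 = 173/5
  p_4/q_4 = 242/7
q_3 = 5 ≤ 6 < 7 = q_4, so the answer is 173/5.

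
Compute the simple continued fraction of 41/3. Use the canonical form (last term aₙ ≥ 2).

[13; 1, 2]

41 = 13·3 + 2
3 = 1·2 + 1
2 = 2·1 + 0  (stop)
So 41/3 = [13; 1, 2].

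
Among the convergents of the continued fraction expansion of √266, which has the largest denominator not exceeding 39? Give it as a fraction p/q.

212/13

√266 = [16; 3, 4, 3, 32, …] (period length 4).
Convergents:
  p_0/q_0 = 16/1
  p_1/q_1 = 49/3
  p_2/q_2 = 212/13
  p_3/q_3 = 685/42
q_2 = 13 ≤ 39 < 42 = q_3, so the answer is 212/13.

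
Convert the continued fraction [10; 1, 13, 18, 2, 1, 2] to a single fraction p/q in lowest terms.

22579/2066

Using pₖ = aₖpₖ₋₁ + pₖ₋₂ and qₖ = aₖqₖ₋₁ + qₖ₋₂:
  k=0: a=10, p=10, q=1
  k=1: a=1, p=11, q=1
  k=2: a=13, p=153, q=14
  k=3: a=18, p=2765, q=253
  k=4: a=2, p=5683, q=520
  k=5: a=1, p=8448, q=773
  k=6: a=2, p=22579, q=2066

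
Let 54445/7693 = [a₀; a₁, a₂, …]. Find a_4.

2

54445 = 7·7693 + 594   →  a_0 = 7
7693 = 12·594 + 565   →  a_1 = 12
594 = 1·565 + 29   →  a_2 = 1
565 = 19·29 + 14   →  a_3 = 19
29 = 2·14 + 1   →  a_4 = 2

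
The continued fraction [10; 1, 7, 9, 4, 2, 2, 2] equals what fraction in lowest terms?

Using pₖ = aₖpₖ₋₁ + pₖ₋₂ and qₖ = aₖqₖ₋₁ + qₖ₋₂:
  k=0: a=10, p=10, q=1
  k=1: a=1, p=11, q=1
  k=2: a=7, p=87, q=8
  k=3: a=9, p=794, q=73
  k=4: a=4, p=3263, q=300
  k=5: a=2, p=7320, q=673
  k=6: a=2, p=17903, q=1646
  k=7: a=2, p=43126, q=3965

43126/3965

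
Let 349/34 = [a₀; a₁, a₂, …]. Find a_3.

349 = 10·34 + 9   →  a_0 = 10
34 = 3·9 + 7   →  a_1 = 3
9 = 1·7 + 2   →  a_2 = 1
7 = 3·2 + 1   →  a_3 = 3

3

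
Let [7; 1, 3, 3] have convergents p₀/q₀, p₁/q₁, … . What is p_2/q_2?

31/4

Using pₖ = aₖpₖ₋₁ + pₖ₋₂, qₖ = aₖqₖ₋₁ + qₖ₋₂ (with p₋₁=1, p₋₂=0, q₋₁=0, q₋₂=1):
  k=0: a=7, p=7, q=1
  k=1: a=1, p=8, q=1
  k=2: a=3, p=31, q=4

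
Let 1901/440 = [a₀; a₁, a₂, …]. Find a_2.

1901 = 4·440 + 141   →  a_0 = 4
440 = 3·141 + 17   →  a_1 = 3
141 = 8·17 + 5   →  a_2 = 8

8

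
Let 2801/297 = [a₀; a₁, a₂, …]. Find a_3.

8

2801 = 9·297 + 128   →  a_0 = 9
297 = 2·128 + 41   →  a_1 = 2
128 = 3·41 + 5   →  a_2 = 3
41 = 8·5 + 1   →  a_3 = 8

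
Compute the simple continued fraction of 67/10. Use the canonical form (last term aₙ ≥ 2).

67 = 6×10 + 7
10 = 1×7 + 3
7 = 2×3 + 1
3 = 3×1 + 0  (stop)
So 67/10 = [6; 1, 2, 3].

[6; 1, 2, 3]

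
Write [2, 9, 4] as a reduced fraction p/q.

Fold from the inside: start with 4/1.
  9 + 1/4 = 37/4
  2 + 4/37 = 78/37

78/37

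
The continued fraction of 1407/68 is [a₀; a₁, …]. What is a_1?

1

1407 = 20·68 + 47   →  a_0 = 20
68 = 1·47 + 21   →  a_1 = 1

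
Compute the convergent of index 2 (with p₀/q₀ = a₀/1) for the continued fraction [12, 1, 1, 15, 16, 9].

Using pₖ = aₖpₖ₋₁ + pₖ₋₂, qₖ = aₖqₖ₋₁ + qₖ₋₂ (with p₋₁=1, p₋₂=0, q₋₁=0, q₋₂=1):
  k=0: a=12, p=12, q=1
  k=1: a=1, p=13, q=1
  k=2: a=1, p=25, q=2

25/2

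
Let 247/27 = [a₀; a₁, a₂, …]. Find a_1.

247 = 9·27 + 4   →  a_0 = 9
27 = 6·4 + 3   →  a_1 = 6

6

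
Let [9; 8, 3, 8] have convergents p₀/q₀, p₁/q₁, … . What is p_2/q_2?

Using pₖ = aₖpₖ₋₁ + pₖ₋₂, qₖ = aₖqₖ₋₁ + qₖ₋₂ (with p₋₁=1, p₋₂=0, q₋₁=0, q₋₂=1):
  k=0: a=9, p=9, q=1
  k=1: a=8, p=73, q=8
  k=2: a=3, p=228, q=25

228/25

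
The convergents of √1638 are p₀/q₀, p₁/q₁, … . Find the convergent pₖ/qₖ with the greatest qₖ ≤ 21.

688/17

√1638 = [40; 2, 8, 2, 80, …] (period length 4).
Convergents:
  p_0/q_0 = 40/1
  p_1/q_1 = 81/2
  p_2/q_2 = 688/17
  p_3/q_3 = 1457/36
q_2 = 17 ≤ 21 < 36 = q_3, so the answer is 688/17.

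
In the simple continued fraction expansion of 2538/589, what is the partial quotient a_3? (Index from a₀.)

4

2538 = 4·589 + 182   →  a_0 = 4
589 = 3·182 + 43   →  a_1 = 3
182 = 4·43 + 10   →  a_2 = 4
43 = 4·10 + 3   →  a_3 = 4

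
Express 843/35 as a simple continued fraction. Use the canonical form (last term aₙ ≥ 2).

843 = 24·35 + 3
35 = 11·3 + 2
3 = 1·2 + 1
2 = 2·1 + 0  (stop)
So 843/35 = [24; 11, 1, 2].

[24; 11, 1, 2]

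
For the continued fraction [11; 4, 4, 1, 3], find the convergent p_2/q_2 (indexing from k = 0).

191/17

Using pₖ = aₖpₖ₋₁ + pₖ₋₂, qₖ = aₖqₖ₋₁ + qₖ₋₂ (with p₋₁=1, p₋₂=0, q₋₁=0, q₋₂=1):
  k=0: a=11, p=11, q=1
  k=1: a=4, p=45, q=4
  k=2: a=4, p=191, q=17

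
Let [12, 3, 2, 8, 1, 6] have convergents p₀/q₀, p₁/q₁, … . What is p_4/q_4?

Using pₖ = aₖpₖ₋₁ + pₖ₋₂, qₖ = aₖqₖ₋₁ + qₖ₋₂ (with p₋₁=1, p₋₂=0, q₋₁=0, q₋₂=1):
  k=0: a=12, p=12, q=1
  k=1: a=3, p=37, q=3
  k=2: a=2, p=86, q=7
  k=3: a=8, p=725, q=59
  k=4: a=1, p=811, q=66

811/66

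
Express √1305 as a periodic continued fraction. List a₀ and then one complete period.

[36; 8, 72]

a₀ = ⌊√1305⌋ = 36.
With m₀=0, d₀=1 and mₖ₊₁ = dₖaₖ − mₖ, dₖ₊₁ = (n − mₖ₊₁²)/dₖ, aₖ₊₁ = ⌊(a₀+mₖ₊₁)/dₖ₊₁⌋:
  k=1: m=36, d=9, a=8
  k=2: m=36, d=1, a=72
d=1 and a=2a₀=72 at k=2, so the next step gives (m, d) = (36, 9) again — its k=1 value — and the period has length 2.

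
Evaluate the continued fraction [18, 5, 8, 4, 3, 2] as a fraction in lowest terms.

23017/1265

Using pₖ = aₖpₖ₋₁ + pₖ₋₂ and qₖ = aₖqₖ₋₁ + qₖ₋₂:
  k=0: a=18, p=18, q=1
  k=1: a=5, p=91, q=5
  k=2: a=8, p=746, q=41
  k=3: a=4, p=3075, q=169
  k=4: a=3, p=9971, q=548
  k=5: a=2, p=23017, q=1265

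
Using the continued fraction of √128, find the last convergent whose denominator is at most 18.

181/16

√128 = [11; 3, 5, 3, 22, …] (period length 4).
Convergents:
  p_0/q_0 = 11/1
  p_1/q_1 = 34/3
  p_2/q_2 = 181/16
  p_3/q_3 = 577/51
q_2 = 16 ≤ 18 < 51 = q_3, so the answer is 181/16.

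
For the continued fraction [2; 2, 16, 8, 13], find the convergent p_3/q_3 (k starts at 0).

661/266

Using pₖ = aₖpₖ₋₁ + pₖ₋₂, qₖ = aₖqₖ₋₁ + qₖ₋₂ (with p₋₁=1, p₋₂=0, q₋₁=0, q₋₂=1):
  k=0: a=2, p=2, q=1
  k=1: a=2, p=5, q=2
  k=2: a=16, p=82, q=33
  k=3: a=8, p=661, q=266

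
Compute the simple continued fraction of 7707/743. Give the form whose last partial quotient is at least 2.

[10; 2, 1, 2, 6, 1, 3, 3]

7707 = 10×743 + 277
743 = 2×277 + 189
277 = 1×189 + 88
189 = 2×88 + 13
88 = 6×13 + 10
13 = 1×10 + 3
10 = 3×3 + 1
3 = 3×1 + 0  (stop)
So 7707/743 = [10; 2, 1, 2, 6, 1, 3, 3].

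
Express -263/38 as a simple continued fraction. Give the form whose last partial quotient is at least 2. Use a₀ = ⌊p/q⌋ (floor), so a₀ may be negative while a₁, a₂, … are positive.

-263 = -7*38 + 3
38 = 12*3 + 2
3 = 1*2 + 1
2 = 2*1 + 0  (stop)
So -263/38 = [-7; 12, 1, 2].

[-7; 12, 1, 2]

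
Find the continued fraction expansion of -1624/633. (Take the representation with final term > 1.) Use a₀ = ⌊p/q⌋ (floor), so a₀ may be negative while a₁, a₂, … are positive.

-1624 = -3×633 + 275
633 = 2×275 + 83
275 = 3×83 + 26
83 = 3×26 + 5
26 = 5×5 + 1
5 = 5×1 + 0  (stop)
So -1624/633 = [-3; 2, 3, 3, 5, 5].

[-3; 2, 3, 3, 5, 5]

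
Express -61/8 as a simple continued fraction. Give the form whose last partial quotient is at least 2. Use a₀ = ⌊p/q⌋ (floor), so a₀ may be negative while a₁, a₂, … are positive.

[-8; 2, 1, 2]

-61 = -8·8 + 3
8 = 2·3 + 2
3 = 1·2 + 1
2 = 2·1 + 0  (stop)
So -61/8 = [-8; 2, 1, 2].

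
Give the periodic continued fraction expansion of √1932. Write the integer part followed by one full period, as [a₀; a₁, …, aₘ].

[43; 1, 20, 1, 86]

a₀ = ⌊√1932⌋ = 43.
With m₀=0, d₀=1 and mₖ₊₁ = dₖaₖ − mₖ, dₖ₊₁ = (n − mₖ₊₁²)/dₖ, aₖ₊₁ = ⌊(a₀+mₖ₊₁)/dₖ₊₁⌋:
  k=1: m=43, d=83, a=1
  k=2: m=40, d=4, a=20
  k=3: m=40, d=83, a=1
  k=4: m=43, d=1, a=86
d=1 and a=2a₀=86 at k=4, so the next step gives (m, d) = (43, 83) again — its k=1 value — and the period has length 4.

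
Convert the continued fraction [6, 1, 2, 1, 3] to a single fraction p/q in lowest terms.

101/15

Using pₖ = aₖpₖ₋₁ + pₖ₋₂ and qₖ = aₖqₖ₋₁ + qₖ₋₂:
  k=0: a=6, p=6, q=1
  k=1: a=1, p=7, q=1
  k=2: a=2, p=20, q=3
  k=3: a=1, p=27, q=4
  k=4: a=3, p=101, q=15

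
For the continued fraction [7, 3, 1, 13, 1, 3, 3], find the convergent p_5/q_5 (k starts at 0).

1683/232

Using pₖ = aₖpₖ₋₁ + pₖ₋₂, qₖ = aₖqₖ₋₁ + qₖ₋₂ (with p₋₁=1, p₋₂=0, q₋₁=0, q₋₂=1):
  k=0: a=7, p=7, q=1
  k=1: a=3, p=22, q=3
  k=2: a=1, p=29, q=4
  k=3: a=13, p=399, q=55
  k=4: a=1, p=428, q=59
  k=5: a=3, p=1683, q=232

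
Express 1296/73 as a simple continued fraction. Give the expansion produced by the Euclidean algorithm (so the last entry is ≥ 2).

1296 = 17·73 + 55
73 = 1·55 + 18
55 = 3·18 + 1
18 = 18·1 + 0  (stop)
So 1296/73 = [17; 1, 3, 18].

[17; 1, 3, 18]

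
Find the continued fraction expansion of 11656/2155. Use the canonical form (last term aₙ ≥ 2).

11656 = 5*2155 + 881
2155 = 2*881 + 393
881 = 2*393 + 95
393 = 4*95 + 13
95 = 7*13 + 4
13 = 3*4 + 1
4 = 4*1 + 0  (stop)
So 11656/2155 = [5; 2, 2, 4, 7, 3, 4].

[5; 2, 2, 4, 7, 3, 4]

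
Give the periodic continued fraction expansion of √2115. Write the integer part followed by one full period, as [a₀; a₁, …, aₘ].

a₀ = ⌊√2115⌋ = 45.
With m₀=0, d₀=1 and mₖ₊₁ = dₖaₖ − mₖ, dₖ₊₁ = (n − mₖ₊₁²)/dₖ, aₖ₊₁ = ⌊(a₀+mₖ₊₁)/dₖ₊₁⌋:
  k=1: m=45, d=90, a=1
  k=2: m=45, d=1, a=90
d=1 and a=2a₀=90 at k=2, so the next step gives (m, d) = (45, 90) again — its k=1 value — and the period has length 2.

[45; 1, 90]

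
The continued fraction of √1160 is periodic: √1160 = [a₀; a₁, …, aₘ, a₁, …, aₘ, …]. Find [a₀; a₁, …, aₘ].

a₀ = ⌊√1160⌋ = 34.
With m₀=0, d₀=1 and mₖ₊₁ = dₖaₖ − mₖ, dₖ₊₁ = (n − mₖ₊₁²)/dₖ, aₖ₊₁ = ⌊(a₀+mₖ₊₁)/dₖ₊₁⌋:
  k=1: m=34, d=4, a=17
  k=2: m=34, d=1, a=68
d=1 and a=2a₀=68 at k=2, so the next step gives (m, d) = (34, 4) again — its k=1 value — and the period has length 2.

[34; 17, 68]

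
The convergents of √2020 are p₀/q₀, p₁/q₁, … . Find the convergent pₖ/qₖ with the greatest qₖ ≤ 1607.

71956/1601

√2020 = [44; 1, 16, 1, 88, …] (period length 4).
Convergents:
  p_0/q_0 = 44/1
  p_1/q_1 = 45/1
  p_2/q_2 = 764/17
  p_3/q_3 = 809/18
  p_4/q_4 = 71956/1601
  p_5/q_5 = 72765/1619
q_4 = 1601 ≤ 1607 < 1619 = q_5, so the answer is 71956/1601.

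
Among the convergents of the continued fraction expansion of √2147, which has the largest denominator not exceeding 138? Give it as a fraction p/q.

√2147 = [46; 2, 1, 45, 1, 2, 92, …] (period length 6).
Convergents:
  p_0/q_0 = 46/1
  p_1/q_1 = 93/2
  p_2/q_2 = 139/3
  p_3/q_3 = 6348/137
  p_4/q_4 = 6487/140
q_3 = 137 ≤ 138 < 140 = q_4, so the answer is 6348/137.

6348/137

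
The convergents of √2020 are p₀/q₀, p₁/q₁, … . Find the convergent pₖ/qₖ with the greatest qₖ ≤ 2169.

72765/1619

√2020 = [44; 1, 16, 1, 88, …] (period length 4).
Convergents:
  p_0/q_0 = 44/1
  p_1/q_1 = 45/1
  p_2/q_2 = 764/17
  p_3/q_3 = 809/18
  p_4/q_4 = 71956/1601
  p_5/q_5 = 72765/1619
  p_6/q_6 = 1236196/27505
q_5 = 1619 ≤ 2169 < 27505 = q_6, so the answer is 72765/1619.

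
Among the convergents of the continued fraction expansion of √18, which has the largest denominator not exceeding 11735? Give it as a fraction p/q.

19601/4620

√18 = [4; 4, 8, …] (period length 2).
Convergents:
  p_0/q_0 = 4/1
  p_1/q_1 = 17/4
  p_2/q_2 = 140/33
  p_3/q_3 = 577/136
  p_4/q_4 = 4756/1121
  p_5/q_5 = 19601/4620
  p_6/q_6 = 161564/38081
q_5 = 4620 ≤ 11735 < 38081 = q_6, so the answer is 19601/4620.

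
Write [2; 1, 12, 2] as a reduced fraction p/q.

Fold from the inside: start with 2/1.
  12 + 1/2 = 25/2
  1 + 2/25 = 27/25
  2 + 25/27 = 79/27

79/27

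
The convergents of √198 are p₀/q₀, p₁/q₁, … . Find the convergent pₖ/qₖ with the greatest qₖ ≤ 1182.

5530/393

√198 = [14; 14, 28, …] (period length 2).
Convergents:
  p_0/q_0 = 14/1
  p_1/q_1 = 197/14
  p_2/q_2 = 5530/393
  p_3/q_3 = 77617/5516
q_2 = 393 ≤ 1182 < 5516 = q_3, so the answer is 5530/393.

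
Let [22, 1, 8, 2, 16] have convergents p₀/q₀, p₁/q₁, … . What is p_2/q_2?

Using pₖ = aₖpₖ₋₁ + pₖ₋₂, qₖ = aₖqₖ₋₁ + qₖ₋₂ (with p₋₁=1, p₋₂=0, q₋₁=0, q₋₂=1):
  k=0: a=22, p=22, q=1
  k=1: a=1, p=23, q=1
  k=2: a=8, p=206, q=9

206/9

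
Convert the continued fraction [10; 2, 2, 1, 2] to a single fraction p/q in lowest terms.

198/19

Using pₖ = aₖpₖ₋₁ + pₖ₋₂ and qₖ = aₖqₖ₋₁ + qₖ₋₂:
  k=0: a=10, p=10, q=1
  k=1: a=2, p=21, q=2
  k=2: a=2, p=52, q=5
  k=3: a=1, p=73, q=7
  k=4: a=2, p=198, q=19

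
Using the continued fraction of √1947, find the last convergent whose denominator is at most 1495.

√1947 = [44; 8, 88, …] (period length 2).
Convergents:
  p_0/q_0 = 44/1
  p_1/q_1 = 353/8
  p_2/q_2 = 31108/705
  p_3/q_3 = 249217/5648
q_2 = 705 ≤ 1495 < 5648 = q_3, so the answer is 31108/705.

31108/705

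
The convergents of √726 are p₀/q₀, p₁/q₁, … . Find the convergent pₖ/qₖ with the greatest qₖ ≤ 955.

√726 = [26; 1, 16, 1, 52, …] (period length 4).
Convergents:
  p_0/q_0 = 26/1
  p_1/q_1 = 27/1
  p_2/q_2 = 458/17
  p_3/q_3 = 485/18
  p_4/q_4 = 25678/953
  p_5/q_5 = 26163/971
q_4 = 953 ≤ 955 < 971 = q_5, so the answer is 25678/953.

25678/953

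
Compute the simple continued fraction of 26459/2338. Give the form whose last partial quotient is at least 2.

26459 = 11*2338 + 741
2338 = 3*741 + 115
741 = 6*115 + 51
115 = 2*51 + 13
51 = 3*13 + 12
13 = 1*12 + 1
12 = 12*1 + 0  (stop)
So 26459/2338 = [11; 3, 6, 2, 3, 1, 12].

[11; 3, 6, 2, 3, 1, 12]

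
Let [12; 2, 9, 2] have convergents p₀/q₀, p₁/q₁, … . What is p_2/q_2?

Using pₖ = aₖpₖ₋₁ + pₖ₋₂, qₖ = aₖqₖ₋₁ + qₖ₋₂ (with p₋₁=1, p₋₂=0, q₋₁=0, q₋₂=1):
  k=0: a=12, p=12, q=1
  k=1: a=2, p=25, q=2
  k=2: a=9, p=237, q=19

237/19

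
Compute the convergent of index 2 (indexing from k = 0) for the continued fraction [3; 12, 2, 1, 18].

77/25

Using pₖ = aₖpₖ₋₁ + pₖ₋₂, qₖ = aₖqₖ₋₁ + qₖ₋₂ (with p₋₁=1, p₋₂=0, q₋₁=0, q₋₂=1):
  k=0: a=3, p=3, q=1
  k=1: a=12, p=37, q=12
  k=2: a=2, p=77, q=25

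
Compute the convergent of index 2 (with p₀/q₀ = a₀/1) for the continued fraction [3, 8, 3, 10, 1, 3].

78/25

Using pₖ = aₖpₖ₋₁ + pₖ₋₂, qₖ = aₖqₖ₋₁ + qₖ₋₂ (with p₋₁=1, p₋₂=0, q₋₁=0, q₋₂=1):
  k=0: a=3, p=3, q=1
  k=1: a=8, p=25, q=8
  k=2: a=3, p=78, q=25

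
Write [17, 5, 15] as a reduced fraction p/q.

Using pₖ = aₖpₖ₋₁ + pₖ₋₂ and qₖ = aₖqₖ₋₁ + qₖ₋₂:
  k=0: a=17, p=17, q=1
  k=1: a=5, p=86, q=5
  k=2: a=15, p=1307, q=76

1307/76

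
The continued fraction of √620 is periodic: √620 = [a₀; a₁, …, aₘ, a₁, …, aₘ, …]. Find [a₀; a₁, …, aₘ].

a₀ = ⌊√620⌋ = 24.
With m₀=0, d₀=1 and mₖ₊₁ = dₖaₖ − mₖ, dₖ₊₁ = (n − mₖ₊₁²)/dₖ, aₖ₊₁ = ⌊(a₀+mₖ₊₁)/dₖ₊₁⌋:
  k=1: m=24, d=44, a=1
  k=2: m=20, d=5, a=8
  k=3: m=20, d=44, a=1
  k=4: m=24, d=1, a=48
d=1 and a=2a₀=48 at k=4, so the next step gives (m, d) = (24, 44) again — its k=1 value — and the period has length 4.

[24; 1, 8, 1, 48]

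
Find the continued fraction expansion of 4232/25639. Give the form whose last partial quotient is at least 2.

4232 = 0·25639 + 4232
25639 = 6·4232 + 247
4232 = 17·247 + 33
247 = 7·33 + 16
33 = 2·16 + 1
16 = 16·1 + 0  (stop)
So 4232/25639 = [0; 6, 17, 7, 2, 16].

[0; 6, 17, 7, 2, 16]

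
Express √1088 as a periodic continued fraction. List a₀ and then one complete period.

a₀ = ⌊√1088⌋ = 32.
With m₀=0, d₀=1 and mₖ₊₁ = dₖaₖ − mₖ, dₖ₊₁ = (n − mₖ₊₁²)/dₖ, aₖ₊₁ = ⌊(a₀+mₖ₊₁)/dₖ₊₁⌋:
  k=1: m=32, d=64, a=1
  k=2: m=32, d=1, a=64
d=1 and a=2a₀=64 at k=2, so the next step gives (m, d) = (32, 64) again — its k=1 value — and the period has length 2.

[32; 1, 64]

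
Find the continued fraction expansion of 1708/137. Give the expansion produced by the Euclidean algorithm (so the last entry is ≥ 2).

1708 = 12×137 + 64
137 = 2×64 + 9
64 = 7×9 + 1
9 = 9×1 + 0  (stop)
So 1708/137 = [12; 2, 7, 9].

[12; 2, 7, 9]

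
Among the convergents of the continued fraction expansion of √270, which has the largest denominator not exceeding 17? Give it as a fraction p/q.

√270 = [16; 2, 3, 6, 3, 2, 32, …] (period length 6).
Convergents:
  p_0/q_0 = 16/1
  p_1/q_1 = 33/2
  p_2/q_2 = 115/7
  p_3/q_3 = 723/44
q_2 = 7 ≤ 17 < 44 = q_3, so the answer is 115/7.

115/7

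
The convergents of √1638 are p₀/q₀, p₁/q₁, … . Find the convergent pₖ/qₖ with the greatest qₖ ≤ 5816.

117248/2897

√1638 = [40; 2, 8, 2, 80, …] (period length 4).
Convergents:
  p_0/q_0 = 40/1
  p_1/q_1 = 81/2
  p_2/q_2 = 688/17
  p_3/q_3 = 1457/36
  p_4/q_4 = 117248/2897
  p_5/q_5 = 235953/5830
q_4 = 2897 ≤ 5816 < 5830 = q_5, so the answer is 117248/2897.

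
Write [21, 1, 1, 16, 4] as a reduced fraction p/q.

Using pₖ = aₖpₖ₋₁ + pₖ₋₂ and qₖ = aₖqₖ₋₁ + qₖ₋₂:
  k=0: a=21, p=21, q=1
  k=1: a=1, p=22, q=1
  k=2: a=1, p=43, q=2
  k=3: a=16, p=710, q=33
  k=4: a=4, p=2883, q=134

2883/134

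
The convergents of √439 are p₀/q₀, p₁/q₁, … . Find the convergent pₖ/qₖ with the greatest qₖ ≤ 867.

√439 = [20; 1, 19, 1, 40, …] (period length 4).
Convergents:
  p_0/q_0 = 20/1
  p_1/q_1 = 21/1
  p_2/q_2 = 419/20
  p_3/q_3 = 440/21
  p_4/q_4 = 18019/860
  p_5/q_5 = 18459/881
q_4 = 860 ≤ 867 < 881 = q_5, so the answer is 18019/860.

18019/860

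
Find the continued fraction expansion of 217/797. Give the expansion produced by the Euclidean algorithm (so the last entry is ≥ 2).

217 = 0·797 + 217
797 = 3·217 + 146
217 = 1·146 + 71
146 = 2·71 + 4
71 = 17·4 + 3
4 = 1·3 + 1
3 = 3·1 + 0  (stop)
So 217/797 = [0; 3, 1, 2, 17, 1, 3].

[0; 3, 1, 2, 17, 1, 3]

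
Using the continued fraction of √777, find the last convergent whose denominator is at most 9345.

99457/3568

√777 = [27; 1, 6, 1, 54, …] (period length 4).
Convergents:
  p_0/q_0 = 27/1
  p_1/q_1 = 28/1
  p_2/q_2 = 195/7
  p_3/q_3 = 223/8
  p_4/q_4 = 12237/439
  p_5/q_5 = 12460/447
  p_6/q_6 = 86997/3121
  p_7/q_7 = 99457/3568
  p_8/q_8 = 5457675/195793
q_7 = 3568 ≤ 9345 < 195793 = q_8, so the answer is 99457/3568.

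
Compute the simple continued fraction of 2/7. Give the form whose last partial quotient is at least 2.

2 = 0×7 + 2
7 = 3×2 + 1
2 = 2×1 + 0  (stop)
So 2/7 = [0; 3, 2].

[0; 3, 2]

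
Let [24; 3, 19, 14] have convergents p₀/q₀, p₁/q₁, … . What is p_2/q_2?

1411/58

Using pₖ = aₖpₖ₋₁ + pₖ₋₂, qₖ = aₖqₖ₋₁ + qₖ₋₂ (with p₋₁=1, p₋₂=0, q₋₁=0, q₋₂=1):
  k=0: a=24, p=24, q=1
  k=1: a=3, p=73, q=3
  k=2: a=19, p=1411, q=58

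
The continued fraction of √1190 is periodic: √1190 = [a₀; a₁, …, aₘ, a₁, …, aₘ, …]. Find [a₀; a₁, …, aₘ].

a₀ = ⌊√1190⌋ = 34.
With m₀=0, d₀=1 and mₖ₊₁ = dₖaₖ − mₖ, dₖ₊₁ = (n − mₖ₊₁²)/dₖ, aₖ₊₁ = ⌊(a₀+mₖ₊₁)/dₖ₊₁⌋:
  k=1: m=34, d=34, a=2
  k=2: m=34, d=1, a=68
d=1 and a=2a₀=68 at k=2, so the next step gives (m, d) = (34, 34) again — its k=1 value — and the period has length 2.

[34; 2, 68]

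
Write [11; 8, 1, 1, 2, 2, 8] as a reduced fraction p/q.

9638/867

Using pₖ = aₖpₖ₋₁ + pₖ₋₂ and qₖ = aₖqₖ₋₁ + qₖ₋₂:
  k=0: a=11, p=11, q=1
  k=1: a=8, p=89, q=8
  k=2: a=1, p=100, q=9
  k=3: a=1, p=189, q=17
  k=4: a=2, p=478, q=43
  k=5: a=2, p=1145, q=103
  k=6: a=8, p=9638, q=867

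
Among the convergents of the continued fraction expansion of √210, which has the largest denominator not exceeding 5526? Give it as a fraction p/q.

47894/3305

√210 = [14; 2, 28, …] (period length 2).
Convergents:
  p_0/q_0 = 14/1
  p_1/q_1 = 29/2
  p_2/q_2 = 826/57
  p_3/q_3 = 1681/116
  p_4/q_4 = 47894/3305
  p_5/q_5 = 97469/6726
q_4 = 3305 ≤ 5526 < 6726 = q_5, so the answer is 47894/3305.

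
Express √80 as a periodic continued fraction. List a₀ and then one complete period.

[8; 1, 16]

a₀ = ⌊√80⌋ = 8.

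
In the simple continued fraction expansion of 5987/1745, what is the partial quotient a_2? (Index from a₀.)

3

5987 = 3·1745 + 752   →  a_0 = 3
1745 = 2·752 + 241   →  a_1 = 2
752 = 3·241 + 29   →  a_2 = 3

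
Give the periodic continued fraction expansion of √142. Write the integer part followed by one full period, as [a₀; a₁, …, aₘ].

[11; 1, 10, 1, 22]

a₀ = ⌊√142⌋ = 11.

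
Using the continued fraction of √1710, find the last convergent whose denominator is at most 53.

√1710 = [41; 2, 1, 5, 4, 5, 1, 2, 82, …] (period length 8).
Convergents:
  p_0/q_0 = 41/1
  p_1/q_1 = 83/2
  p_2/q_2 = 124/3
  p_3/q_3 = 703/17
  p_4/q_4 = 2936/71
q_3 = 17 ≤ 53 < 71 = q_4, so the answer is 703/17.

703/17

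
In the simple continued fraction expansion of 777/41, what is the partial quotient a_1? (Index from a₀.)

777 = 18·41 + 39   →  a_0 = 18
41 = 1·39 + 2   →  a_1 = 1

1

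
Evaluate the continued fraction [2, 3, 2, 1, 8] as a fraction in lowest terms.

Fold from the inside: start with 8/1.
  1 + 1/8 = 9/8
  2 + 8/9 = 26/9
  3 + 9/26 = 87/26
  2 + 26/87 = 200/87

200/87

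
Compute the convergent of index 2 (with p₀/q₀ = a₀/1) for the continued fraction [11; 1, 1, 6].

Using pₖ = aₖpₖ₋₁ + pₖ₋₂, qₖ = aₖqₖ₋₁ + qₖ₋₂ (with p₋₁=1, p₋₂=0, q₋₁=0, q₋₂=1):
  k=0: a=11, p=11, q=1
  k=1: a=1, p=12, q=1
  k=2: a=1, p=23, q=2

23/2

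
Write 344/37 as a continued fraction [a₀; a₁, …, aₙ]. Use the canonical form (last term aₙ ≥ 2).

[9; 3, 2, 1, 3]

344 = 9×37 + 11
37 = 3×11 + 4
11 = 2×4 + 3
4 = 1×3 + 1
3 = 3×1 + 0  (stop)
So 344/37 = [9; 3, 2, 1, 3].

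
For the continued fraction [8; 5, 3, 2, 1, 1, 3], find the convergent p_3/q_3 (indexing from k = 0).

Using pₖ = aₖpₖ₋₁ + pₖ₋₂, qₖ = aₖqₖ₋₁ + qₖ₋₂ (with p₋₁=1, p₋₂=0, q₋₁=0, q₋₂=1):
  k=0: a=8, p=8, q=1
  k=1: a=5, p=41, q=5
  k=2: a=3, p=131, q=16
  k=3: a=2, p=303, q=37

303/37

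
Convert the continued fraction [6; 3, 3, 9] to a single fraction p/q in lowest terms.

586/93

Using pₖ = aₖpₖ₋₁ + pₖ₋₂ and qₖ = aₖqₖ₋₁ + qₖ₋₂:
  k=0: a=6, p=6, q=1
  k=1: a=3, p=19, q=3
  k=2: a=3, p=63, q=10
  k=3: a=9, p=586, q=93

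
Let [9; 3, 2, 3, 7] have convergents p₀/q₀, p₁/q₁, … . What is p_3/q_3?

Using pₖ = aₖpₖ₋₁ + pₖ₋₂, qₖ = aₖqₖ₋₁ + qₖ₋₂ (with p₋₁=1, p₋₂=0, q₋₁=0, q₋₂=1):
  k=0: a=9, p=9, q=1
  k=1: a=3, p=28, q=3
  k=2: a=2, p=65, q=7
  k=3: a=3, p=223, q=24

223/24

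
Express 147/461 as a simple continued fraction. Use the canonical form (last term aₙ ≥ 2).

[0; 3, 7, 2, 1, 6]

147 = 0·461 + 147
461 = 3·147 + 20
147 = 7·20 + 7
20 = 2·7 + 6
7 = 1·6 + 1
6 = 6·1 + 0  (stop)
So 147/461 = [0; 3, 7, 2, 1, 6].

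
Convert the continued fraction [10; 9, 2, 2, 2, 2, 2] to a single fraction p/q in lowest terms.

Fold from the inside: start with 2/1.
  2 + 1/2 = 5/2
  2 + 2/5 = 12/5
  2 + 5/12 = 29/12
  2 + 12/29 = 70/29
  9 + 29/70 = 659/70
  10 + 70/659 = 6660/659

6660/659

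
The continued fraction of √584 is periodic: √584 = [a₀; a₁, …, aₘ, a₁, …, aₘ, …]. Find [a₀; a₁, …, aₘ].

[24; 6, 48]

a₀ = ⌊√584⌋ = 24.
With m₀=0, d₀=1 and mₖ₊₁ = dₖaₖ − mₖ, dₖ₊₁ = (n − mₖ₊₁²)/dₖ, aₖ₊₁ = ⌊(a₀+mₖ₊₁)/dₖ₊₁⌋:
  k=1: m=24, d=8, a=6
  k=2: m=24, d=1, a=48
d=1 and a=2a₀=48 at k=2, so the next step gives (m, d) = (24, 8) again — its k=1 value — and the period has length 2.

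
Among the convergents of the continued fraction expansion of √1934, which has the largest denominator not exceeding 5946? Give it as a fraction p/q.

√1934 = [43; 1, 42, 1, 86, …] (period length 4).
Convergents:
  p_0/q_0 = 43/1
  p_1/q_1 = 44/1
  p_2/q_2 = 1891/43
  p_3/q_3 = 1935/44
  p_4/q_4 = 168301/3827
  p_5/q_5 = 170236/3871
  p_6/q_6 = 7318213/166409
q_5 = 3871 ≤ 5946 < 166409 = q_6, so the answer is 170236/3871.

170236/3871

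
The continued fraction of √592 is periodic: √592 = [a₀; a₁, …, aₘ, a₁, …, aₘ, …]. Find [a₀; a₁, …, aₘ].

[24; 3, 48]

a₀ = ⌊√592⌋ = 24.
With m₀=0, d₀=1 and mₖ₊₁ = dₖaₖ − mₖ, dₖ₊₁ = (n − mₖ₊₁²)/dₖ, aₖ₊₁ = ⌊(a₀+mₖ₊₁)/dₖ₊₁⌋:
  k=1: m=24, d=16, a=3
  k=2: m=24, d=1, a=48
d=1 and a=2a₀=48 at k=2, so the next step gives (m, d) = (24, 16) again — its k=1 value — and the period has length 2.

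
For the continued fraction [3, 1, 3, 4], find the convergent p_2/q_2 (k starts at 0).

15/4

Using pₖ = aₖpₖ₋₁ + pₖ₋₂, qₖ = aₖqₖ₋₁ + qₖ₋₂ (with p₋₁=1, p₋₂=0, q₋₁=0, q₋₂=1):
  k=0: a=3, p=3, q=1
  k=1: a=1, p=4, q=1
  k=2: a=3, p=15, q=4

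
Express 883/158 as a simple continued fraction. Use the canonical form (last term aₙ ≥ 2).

[5; 1, 1, 2, 3, 9]

883 = 5*158 + 93
158 = 1*93 + 65
93 = 1*65 + 28
65 = 2*28 + 9
28 = 3*9 + 1
9 = 9*1 + 0  (stop)
So 883/158 = [5; 1, 1, 2, 3, 9].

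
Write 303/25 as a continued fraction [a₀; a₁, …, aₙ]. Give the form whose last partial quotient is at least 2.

303 = 12×25 + 3
25 = 8×3 + 1
3 = 3×1 + 0  (stop)
So 303/25 = [12; 8, 3].

[12; 8, 3]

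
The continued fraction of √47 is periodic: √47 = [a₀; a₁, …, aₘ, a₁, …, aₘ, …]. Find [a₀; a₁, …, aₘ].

a₀ = ⌊√47⌋ = 6.
With m₀=0, d₀=1 and mₖ₊₁ = dₖaₖ − mₖ, dₖ₊₁ = (n − mₖ₊₁²)/dₖ, aₖ₊₁ = ⌊(a₀+mₖ₊₁)/dₖ₊₁⌋:
  k=1: m=6, d=11, a=1
  k=2: m=5, d=2, a=5
  k=3: m=5, d=11, a=1
  k=4: m=6, d=1, a=12
d=1 and a=2a₀=12 at k=4, so the next step gives (m, d) = (6, 11) again — its k=1 value — and the period has length 4.

[6; 1, 5, 1, 12]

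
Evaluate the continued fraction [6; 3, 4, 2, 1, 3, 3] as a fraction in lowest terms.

3199/507

Fold from the inside: start with 3/1.
  3 + 1/3 = 10/3
  1 + 3/10 = 13/10
  2 + 10/13 = 36/13
  4 + 13/36 = 157/36
  3 + 36/157 = 507/157
  6 + 157/507 = 3199/507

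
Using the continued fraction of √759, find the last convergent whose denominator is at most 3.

55/2

√759 = [27; 1, 1, 4, 1, 1, 54, …] (period length 6).
Convergents:
  p_0/q_0 = 27/1
  p_1/q_1 = 28/1
  p_2/q_2 = 55/2
  p_3/q_3 = 248/9
q_2 = 2 ≤ 3 < 9 = q_3, so the answer is 55/2.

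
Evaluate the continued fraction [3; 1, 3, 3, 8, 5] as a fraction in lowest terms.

2084/553

Using pₖ = aₖpₖ₋₁ + pₖ₋₂ and qₖ = aₖqₖ₋₁ + qₖ₋₂:
  k=0: a=3, p=3, q=1
  k=1: a=1, p=4, q=1
  k=2: a=3, p=15, q=4
  k=3: a=3, p=49, q=13
  k=4: a=8, p=407, q=108
  k=5: a=5, p=2084, q=553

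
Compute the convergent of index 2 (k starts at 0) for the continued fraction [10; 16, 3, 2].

Using pₖ = aₖpₖ₋₁ + pₖ₋₂, qₖ = aₖqₖ₋₁ + qₖ₋₂ (with p₋₁=1, p₋₂=0, q₋₁=0, q₋₂=1):
  k=0: a=10, p=10, q=1
  k=1: a=16, p=161, q=16
  k=2: a=3, p=493, q=49

493/49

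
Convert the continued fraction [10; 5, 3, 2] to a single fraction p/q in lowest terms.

377/37

Using pₖ = aₖpₖ₋₁ + pₖ₋₂ and qₖ = aₖqₖ₋₁ + qₖ₋₂:
  k=0: a=10, p=10, q=1
  k=1: a=5, p=51, q=5
  k=2: a=3, p=163, q=16
  k=3: a=2, p=377, q=37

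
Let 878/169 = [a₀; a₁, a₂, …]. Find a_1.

5

878 = 5·169 + 33   →  a_0 = 5
169 = 5·33 + 4   →  a_1 = 5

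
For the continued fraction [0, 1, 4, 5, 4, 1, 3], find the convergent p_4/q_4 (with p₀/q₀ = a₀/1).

Using pₖ = aₖpₖ₋₁ + pₖ₋₂, qₖ = aₖqₖ₋₁ + qₖ₋₂ (with p₋₁=1, p₋₂=0, q₋₁=0, q₋₂=1):
  k=0: a=0, p=0, q=1
  k=1: a=1, p=1, q=1
  k=2: a=4, p=4, q=5
  k=3: a=5, p=21, q=26
  k=4: a=4, p=88, q=109

88/109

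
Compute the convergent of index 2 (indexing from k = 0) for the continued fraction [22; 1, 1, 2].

45/2

Using pₖ = aₖpₖ₋₁ + pₖ₋₂, qₖ = aₖqₖ₋₁ + qₖ₋₂ (with p₋₁=1, p₋₂=0, q₋₁=0, q₋₂=1):
  k=0: a=22, p=22, q=1
  k=1: a=1, p=23, q=1
  k=2: a=1, p=45, q=2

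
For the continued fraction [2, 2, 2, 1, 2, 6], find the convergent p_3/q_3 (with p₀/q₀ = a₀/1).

Using pₖ = aₖpₖ₋₁ + pₖ₋₂, qₖ = aₖqₖ₋₁ + qₖ₋₂ (with p₋₁=1, p₋₂=0, q₋₁=0, q₋₂=1):
  k=0: a=2, p=2, q=1
  k=1: a=2, p=5, q=2
  k=2: a=2, p=12, q=5
  k=3: a=1, p=17, q=7

17/7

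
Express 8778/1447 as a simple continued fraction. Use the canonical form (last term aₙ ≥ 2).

[6; 15, 13, 1, 2, 2]

8778 = 6·1447 + 96
1447 = 15·96 + 7
96 = 13·7 + 5
7 = 1·5 + 2
5 = 2·2 + 1
2 = 2·1 + 0  (stop)
So 8778/1447 = [6; 15, 13, 1, 2, 2].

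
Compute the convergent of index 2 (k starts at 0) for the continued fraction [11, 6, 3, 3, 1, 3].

Using pₖ = aₖpₖ₋₁ + pₖ₋₂, qₖ = aₖqₖ₋₁ + qₖ₋₂ (with p₋₁=1, p₋₂=0, q₋₁=0, q₋₂=1):
  k=0: a=11, p=11, q=1
  k=1: a=6, p=67, q=6
  k=2: a=3, p=212, q=19

212/19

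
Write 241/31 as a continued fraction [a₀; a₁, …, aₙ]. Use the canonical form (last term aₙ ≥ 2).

241 = 7*31 + 24
31 = 1*24 + 7
24 = 3*7 + 3
7 = 2*3 + 1
3 = 3*1 + 0  (stop)
So 241/31 = [7; 1, 3, 2, 3].

[7; 1, 3, 2, 3]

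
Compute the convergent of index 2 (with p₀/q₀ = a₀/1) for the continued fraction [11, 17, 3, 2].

Using pₖ = aₖpₖ₋₁ + pₖ₋₂, qₖ = aₖqₖ₋₁ + qₖ₋₂ (with p₋₁=1, p₋₂=0, q₋₁=0, q₋₂=1):
  k=0: a=11, p=11, q=1
  k=1: a=17, p=188, q=17
  k=2: a=3, p=575, q=52

575/52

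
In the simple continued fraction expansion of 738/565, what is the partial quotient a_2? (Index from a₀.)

3

738 = 1·565 + 173   →  a_0 = 1
565 = 3·173 + 46   →  a_1 = 3
173 = 3·46 + 35   →  a_2 = 3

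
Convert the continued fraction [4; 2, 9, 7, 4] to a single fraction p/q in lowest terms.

Using pₖ = aₖpₖ₋₁ + pₖ₋₂ and qₖ = aₖqₖ₋₁ + qₖ₋₂:
  k=0: a=4, p=4, q=1
  k=1: a=2, p=9, q=2
  k=2: a=9, p=85, q=19
  k=3: a=7, p=604, q=135
  k=4: a=4, p=2501, q=559

2501/559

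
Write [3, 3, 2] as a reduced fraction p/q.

Using pₖ = aₖpₖ₋₁ + pₖ₋₂ and qₖ = aₖqₖ₋₁ + qₖ₋₂:
  k=0: a=3, p=3, q=1
  k=1: a=3, p=10, q=3
  k=2: a=2, p=23, q=7

23/7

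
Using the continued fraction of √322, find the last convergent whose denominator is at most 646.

√322 = [17; 1, 16, 1, 34, …] (period length 4).
Convergents:
  p_0/q_0 = 17/1
  p_1/q_1 = 18/1
  p_2/q_2 = 305/17
  p_3/q_3 = 323/18
  p_4/q_4 = 11287/629
  p_5/q_5 = 11610/647
q_4 = 629 ≤ 646 < 647 = q_5, so the answer is 11287/629.

11287/629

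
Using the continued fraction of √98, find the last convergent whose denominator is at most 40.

√98 = [9; 1, 8, 1, 18, …] (period length 4).
Convergents:
  p_0/q_0 = 9/1
  p_1/q_1 = 10/1
  p_2/q_2 = 89/9
  p_3/q_3 = 99/10
  p_4/q_4 = 1871/189
q_3 = 10 ≤ 40 < 189 = q_4, so the answer is 99/10.

99/10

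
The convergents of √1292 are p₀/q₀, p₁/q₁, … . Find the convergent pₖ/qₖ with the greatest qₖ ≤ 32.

647/18

√1292 = [35; 1, 16, 1, 70, …] (period length 4).
Convergents:
  p_0/q_0 = 35/1
  p_1/q_1 = 36/1
  p_2/q_2 = 611/17
  p_3/q_3 = 647/18
  p_4/q_4 = 45901/1277
q_3 = 18 ≤ 32 < 1277 = q_4, so the answer is 647/18.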